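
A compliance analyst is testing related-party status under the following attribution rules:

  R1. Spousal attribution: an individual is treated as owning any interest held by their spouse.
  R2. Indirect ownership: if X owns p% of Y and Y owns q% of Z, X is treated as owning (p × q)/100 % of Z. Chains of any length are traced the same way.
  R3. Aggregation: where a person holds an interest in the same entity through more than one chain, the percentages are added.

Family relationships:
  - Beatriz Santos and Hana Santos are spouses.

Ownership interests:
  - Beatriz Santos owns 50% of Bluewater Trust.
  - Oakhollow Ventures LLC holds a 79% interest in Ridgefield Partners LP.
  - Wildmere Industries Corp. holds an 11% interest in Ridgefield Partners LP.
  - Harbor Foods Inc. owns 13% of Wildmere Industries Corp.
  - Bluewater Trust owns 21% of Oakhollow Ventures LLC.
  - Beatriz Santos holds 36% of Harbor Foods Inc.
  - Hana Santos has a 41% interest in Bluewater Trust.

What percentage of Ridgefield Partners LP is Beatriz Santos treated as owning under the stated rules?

By spousal attribution (R1), Beatriz Santos is treated as also owning Hana Santos's interest in Bluewater Trust, giving 50% + 41% = 91%.
Chain via Bluewater Trust → Oakhollow Ventures LLC (R2): 91% × 21% × 79% = 15.0969% of Ridgefield Partners LP.
Chain via Harbor Foods Inc. → Wildmere Industries Corp. (R2): 36% × 13% × 11% = 0.5148% of Ridgefield Partners LP.
Aggregating (R3): 15.0969% + 0.5148% = 15.6117%.

15.6117%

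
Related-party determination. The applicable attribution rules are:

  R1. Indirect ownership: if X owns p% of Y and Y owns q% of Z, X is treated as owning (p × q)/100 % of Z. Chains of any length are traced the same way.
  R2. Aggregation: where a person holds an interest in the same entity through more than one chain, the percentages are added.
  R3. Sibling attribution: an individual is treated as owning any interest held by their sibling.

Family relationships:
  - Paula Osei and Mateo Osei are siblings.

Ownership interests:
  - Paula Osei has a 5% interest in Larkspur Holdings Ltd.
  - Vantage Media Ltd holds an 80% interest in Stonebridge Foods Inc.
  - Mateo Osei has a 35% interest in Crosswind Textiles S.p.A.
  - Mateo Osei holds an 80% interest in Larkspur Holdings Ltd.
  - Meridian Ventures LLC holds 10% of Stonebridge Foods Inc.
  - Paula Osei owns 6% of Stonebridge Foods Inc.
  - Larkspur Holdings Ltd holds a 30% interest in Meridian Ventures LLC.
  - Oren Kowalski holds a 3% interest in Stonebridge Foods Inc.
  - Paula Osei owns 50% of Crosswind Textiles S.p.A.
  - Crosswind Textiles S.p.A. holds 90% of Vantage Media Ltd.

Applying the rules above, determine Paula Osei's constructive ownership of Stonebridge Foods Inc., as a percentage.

By sibling attribution (R3), Paula Osei is treated as also owning Mateo Osei's interest in Larkspur Holdings Ltd, giving 5% + 80% = 85%.
By sibling attribution (R3), Paula Osei is treated as also owning Mateo Osei's interest in Crosswind Textiles S.p.A, giving 50% + 35% = 85%.
Chain via Larkspur Holdings Ltd → Meridian Ventures LLC (R1): 85% × 30% × 10% = 2.55% of Stonebridge Foods Inc.
Chain via Crosswind Textiles S.p.A. → Vantage Media Ltd (R1): 85% × 90% × 80% = 61.2% of Stonebridge Foods Inc.
Direct interest in Stonebridge Foods Inc: 6%.
Aggregating (R2): 2.55% + 61.2% + 6% = 69.75%.

69.75%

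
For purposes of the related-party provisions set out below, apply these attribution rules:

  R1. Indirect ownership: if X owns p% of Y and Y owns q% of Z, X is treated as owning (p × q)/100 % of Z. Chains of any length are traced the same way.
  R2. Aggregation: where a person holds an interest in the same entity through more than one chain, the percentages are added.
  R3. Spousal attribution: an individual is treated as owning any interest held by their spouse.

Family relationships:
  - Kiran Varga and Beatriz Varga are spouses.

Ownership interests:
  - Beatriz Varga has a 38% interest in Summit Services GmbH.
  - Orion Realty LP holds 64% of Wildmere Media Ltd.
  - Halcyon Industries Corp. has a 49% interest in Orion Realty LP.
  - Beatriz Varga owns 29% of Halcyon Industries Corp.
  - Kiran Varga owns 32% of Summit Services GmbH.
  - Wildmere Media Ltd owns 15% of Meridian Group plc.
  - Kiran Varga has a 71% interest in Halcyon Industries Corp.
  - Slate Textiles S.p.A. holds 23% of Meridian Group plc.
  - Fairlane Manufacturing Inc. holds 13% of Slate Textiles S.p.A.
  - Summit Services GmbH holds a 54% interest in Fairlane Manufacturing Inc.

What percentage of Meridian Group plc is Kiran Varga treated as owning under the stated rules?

5.83422%

By spousal attribution (R3), Kiran Varga is treated as also owning Beatriz Varga's interest in Halcyon Industries Corp, giving 71% + 29% = 100%.
By spousal attribution (R3), Kiran Varga is treated as also owning Beatriz Varga's interest in Summit Services GmbH, giving 32% + 38% = 70%.
Chain via Halcyon Industries Corp. → Orion Realty LP → Wildmere Media Ltd (R1): 100% × 49% × 64% × 15% = 4.704% of Meridian Group plc.
Chain via Summit Services GmbH → Fairlane Manufacturing Inc. → Slate Textiles S.p.A. (R1): 70% × 54% × 13% × 23% = 1.13022% of Meridian Group plc.
Aggregating (R2): 4.704% + 1.13022% = 5.83422%.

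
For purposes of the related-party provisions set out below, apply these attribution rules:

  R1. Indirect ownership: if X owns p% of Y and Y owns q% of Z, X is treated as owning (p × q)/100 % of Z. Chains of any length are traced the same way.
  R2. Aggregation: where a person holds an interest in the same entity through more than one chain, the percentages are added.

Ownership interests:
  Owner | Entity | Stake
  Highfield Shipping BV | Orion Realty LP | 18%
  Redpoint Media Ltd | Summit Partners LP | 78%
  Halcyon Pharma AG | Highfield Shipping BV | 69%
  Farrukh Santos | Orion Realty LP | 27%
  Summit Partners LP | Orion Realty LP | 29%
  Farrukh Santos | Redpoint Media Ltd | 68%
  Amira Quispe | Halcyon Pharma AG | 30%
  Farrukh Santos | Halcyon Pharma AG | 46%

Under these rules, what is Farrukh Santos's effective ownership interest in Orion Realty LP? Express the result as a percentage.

Chain via Halcyon Pharma AG → Highfield Shipping BV (R1): 46% × 69% × 18% = 5.7132% of Orion Realty LP.
Chain via Redpoint Media Ltd → Summit Partners LP (R1): 68% × 78% × 29% = 15.3816% of Orion Realty LP.
Direct interest in Orion Realty LP: 27%.
Aggregating (R2): 5.7132% + 15.3816% + 27% = 48.0948%.

48.0948%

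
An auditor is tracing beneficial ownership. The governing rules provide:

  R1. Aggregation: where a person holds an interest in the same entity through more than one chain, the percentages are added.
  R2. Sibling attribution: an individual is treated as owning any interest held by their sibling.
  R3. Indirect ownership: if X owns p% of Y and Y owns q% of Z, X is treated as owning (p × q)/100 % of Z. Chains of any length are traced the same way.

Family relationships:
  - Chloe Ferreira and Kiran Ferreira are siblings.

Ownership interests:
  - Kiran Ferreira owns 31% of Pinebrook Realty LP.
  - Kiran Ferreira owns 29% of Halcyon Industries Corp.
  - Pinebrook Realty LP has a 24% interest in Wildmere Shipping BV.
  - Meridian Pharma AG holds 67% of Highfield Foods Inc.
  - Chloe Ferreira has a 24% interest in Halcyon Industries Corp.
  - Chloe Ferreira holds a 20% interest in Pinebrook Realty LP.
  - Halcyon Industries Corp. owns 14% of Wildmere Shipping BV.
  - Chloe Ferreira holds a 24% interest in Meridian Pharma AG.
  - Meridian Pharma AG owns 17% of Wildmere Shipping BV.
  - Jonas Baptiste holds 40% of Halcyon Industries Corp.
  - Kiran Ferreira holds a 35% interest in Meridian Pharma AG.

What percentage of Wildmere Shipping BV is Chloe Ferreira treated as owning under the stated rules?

29.69%

By sibling attribution (R2), Chloe Ferreira is treated as also owning Kiran Ferreira's interest in Meridian Pharma AG, giving 24% + 35% = 59%.
By sibling attribution (R2), Chloe Ferreira is treated as also owning Kiran Ferreira's interest in Halcyon Industries Corp, giving 24% + 29% = 53%.
By sibling attribution (R2), Chloe Ferreira is treated as also owning Kiran Ferreira's interest in Pinebrook Realty LP, giving 20% + 31% = 51%.
Chain via Meridian Pharma AG (R3): 59% × 17% = 10.03% of Wildmere Shipping BV.
Chain via Halcyon Industries Corp. (R3): 53% × 14% = 7.42% of Wildmere Shipping BV.
Chain via Pinebrook Realty LP (R3): 51% × 24% = 12.24% of Wildmere Shipping BV.
Aggregating (R1): 10.03% + 7.42% + 12.24% = 29.69%.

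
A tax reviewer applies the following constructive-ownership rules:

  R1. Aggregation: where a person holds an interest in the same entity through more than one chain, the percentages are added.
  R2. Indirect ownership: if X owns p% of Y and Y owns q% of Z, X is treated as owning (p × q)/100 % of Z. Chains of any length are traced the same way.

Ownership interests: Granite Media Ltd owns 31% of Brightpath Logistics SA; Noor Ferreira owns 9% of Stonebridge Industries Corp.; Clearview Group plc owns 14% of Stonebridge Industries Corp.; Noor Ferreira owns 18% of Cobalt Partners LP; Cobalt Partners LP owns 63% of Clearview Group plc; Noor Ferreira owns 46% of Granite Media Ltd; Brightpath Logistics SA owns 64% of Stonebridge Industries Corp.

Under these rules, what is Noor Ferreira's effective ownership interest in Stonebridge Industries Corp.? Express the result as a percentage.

19.714%

Chain via Cobalt Partners LP → Clearview Group plc (R2): 18% × 63% × 14% = 1.5876% of Stonebridge Industries Corp.
Chain via Granite Media Ltd → Brightpath Logistics SA (R2): 46% × 31% × 64% = 9.1264% of Stonebridge Industries Corp.
Direct interest in Stonebridge Industries Corp: 9%.
Aggregating (R1): 1.5876% + 9.1264% + 9% = 19.714%.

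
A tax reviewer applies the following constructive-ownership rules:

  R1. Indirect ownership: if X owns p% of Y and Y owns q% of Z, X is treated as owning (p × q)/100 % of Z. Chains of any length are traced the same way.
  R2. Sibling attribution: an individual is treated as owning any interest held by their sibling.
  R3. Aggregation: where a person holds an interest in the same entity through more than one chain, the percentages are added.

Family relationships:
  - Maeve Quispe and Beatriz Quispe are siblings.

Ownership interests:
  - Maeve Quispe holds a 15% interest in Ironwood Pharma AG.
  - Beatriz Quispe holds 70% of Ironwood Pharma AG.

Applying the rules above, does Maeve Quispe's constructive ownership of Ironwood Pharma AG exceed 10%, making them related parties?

By sibling attribution (R2), Maeve Quispe is treated as also owning Beatriz Quispe's interest in Ironwood Pharma AG, giving 15% + 70% = 85%.
Direct interest in Ironwood Pharma AG: 85%.
85% exceeds the 10% threshold, so Maeve is a related party to Ironwood Pharma AG.

Yes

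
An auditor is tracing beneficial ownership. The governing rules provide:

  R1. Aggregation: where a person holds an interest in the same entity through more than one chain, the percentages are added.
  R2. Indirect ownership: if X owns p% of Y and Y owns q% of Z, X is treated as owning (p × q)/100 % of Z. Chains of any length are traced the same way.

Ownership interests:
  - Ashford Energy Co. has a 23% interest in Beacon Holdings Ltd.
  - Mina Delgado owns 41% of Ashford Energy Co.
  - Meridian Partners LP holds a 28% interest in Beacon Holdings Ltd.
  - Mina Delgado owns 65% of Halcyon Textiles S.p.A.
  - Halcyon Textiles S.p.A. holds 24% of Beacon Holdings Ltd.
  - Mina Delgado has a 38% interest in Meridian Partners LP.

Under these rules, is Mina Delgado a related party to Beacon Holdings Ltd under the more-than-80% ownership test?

No

Chain via Meridian Partners LP (R2): 38% × 28% = 10.64% of Beacon Holdings Ltd.
Chain via Ashford Energy Co. (R2): 41% × 23% = 9.43% of Beacon Holdings Ltd.
Chain via Halcyon Textiles S.p.A. (R2): 65% × 24% = 15.6% of Beacon Holdings Ltd.
Aggregating (R1): 10.64% + 9.43% + 15.6% = 35.67%.
35.67% does not exceed the 80% threshold, so Mina is not a related party to Beacon Holdings Ltd.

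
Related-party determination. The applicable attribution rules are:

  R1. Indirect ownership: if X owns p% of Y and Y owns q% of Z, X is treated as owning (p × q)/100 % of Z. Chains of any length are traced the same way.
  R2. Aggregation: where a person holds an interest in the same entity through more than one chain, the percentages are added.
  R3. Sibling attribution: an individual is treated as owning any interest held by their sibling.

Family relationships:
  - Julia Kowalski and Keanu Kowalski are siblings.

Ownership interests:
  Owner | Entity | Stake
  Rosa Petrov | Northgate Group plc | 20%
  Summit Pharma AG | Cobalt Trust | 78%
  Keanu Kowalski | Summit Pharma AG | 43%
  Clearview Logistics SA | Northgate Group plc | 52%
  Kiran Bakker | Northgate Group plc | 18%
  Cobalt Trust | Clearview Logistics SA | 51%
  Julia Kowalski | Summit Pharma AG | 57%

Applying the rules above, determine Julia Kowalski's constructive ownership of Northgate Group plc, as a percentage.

By sibling attribution (R3), Julia Kowalski is treated as also owning Keanu Kowalski's interest in Summit Pharma AG, giving 57% + 43% = 100%.
Chain via Summit Pharma AG → Cobalt Trust → Clearview Logistics SA (R1): 100% × 78% × 51% × 52% = 20.6856% of Northgate Group plc.

20.6856%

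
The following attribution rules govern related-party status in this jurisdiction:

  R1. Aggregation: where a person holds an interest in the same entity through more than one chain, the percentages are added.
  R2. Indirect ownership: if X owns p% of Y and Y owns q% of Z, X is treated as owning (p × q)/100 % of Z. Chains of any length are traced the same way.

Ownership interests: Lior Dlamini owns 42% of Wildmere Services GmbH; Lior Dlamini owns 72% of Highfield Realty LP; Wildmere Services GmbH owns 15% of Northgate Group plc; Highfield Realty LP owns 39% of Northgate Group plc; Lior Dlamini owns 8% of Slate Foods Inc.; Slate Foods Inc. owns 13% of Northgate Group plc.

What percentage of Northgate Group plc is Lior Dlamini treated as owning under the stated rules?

35.42%

Chain via Slate Foods Inc. (R2): 8% × 13% = 1.04% of Northgate Group plc.
Chain via Highfield Realty LP (R2): 72% × 39% = 28.08% of Northgate Group plc.
Chain via Wildmere Services GmbH (R2): 42% × 15% = 6.3% of Northgate Group plc.
Aggregating (R1): 1.04% + 28.08% + 6.3% = 35.42%.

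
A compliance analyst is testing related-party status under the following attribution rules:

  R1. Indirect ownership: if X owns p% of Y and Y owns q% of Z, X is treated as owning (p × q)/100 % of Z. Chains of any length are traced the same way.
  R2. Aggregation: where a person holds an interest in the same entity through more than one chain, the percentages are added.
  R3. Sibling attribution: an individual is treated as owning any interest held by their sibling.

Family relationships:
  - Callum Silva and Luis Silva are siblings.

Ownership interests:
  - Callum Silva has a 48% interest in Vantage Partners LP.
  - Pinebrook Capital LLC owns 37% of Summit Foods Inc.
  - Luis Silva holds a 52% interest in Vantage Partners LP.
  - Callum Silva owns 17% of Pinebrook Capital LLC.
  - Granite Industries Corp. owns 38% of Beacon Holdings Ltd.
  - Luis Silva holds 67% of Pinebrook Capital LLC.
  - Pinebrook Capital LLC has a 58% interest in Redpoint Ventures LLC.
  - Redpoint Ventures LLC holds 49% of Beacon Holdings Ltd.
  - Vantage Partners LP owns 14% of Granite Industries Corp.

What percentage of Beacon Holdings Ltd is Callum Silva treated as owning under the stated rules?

29.1928%

By sibling attribution (R3), Callum Silva is treated as also owning Luis Silva's interest in Vantage Partners LP, giving 48% + 52% = 100%.
By sibling attribution (R3), Callum Silva is treated as also owning Luis Silva's interest in Pinebrook Capital LLC, giving 17% + 67% = 84%.
Chain via Vantage Partners LP → Granite Industries Corp. (R1): 100% × 14% × 38% = 5.32% of Beacon Holdings Ltd.
Chain via Pinebrook Capital LLC → Redpoint Ventures LLC (R1): 84% × 58% × 49% = 23.8728% of Beacon Holdings Ltd.
Aggregating (R2): 5.32% + 23.8728% = 29.1928%.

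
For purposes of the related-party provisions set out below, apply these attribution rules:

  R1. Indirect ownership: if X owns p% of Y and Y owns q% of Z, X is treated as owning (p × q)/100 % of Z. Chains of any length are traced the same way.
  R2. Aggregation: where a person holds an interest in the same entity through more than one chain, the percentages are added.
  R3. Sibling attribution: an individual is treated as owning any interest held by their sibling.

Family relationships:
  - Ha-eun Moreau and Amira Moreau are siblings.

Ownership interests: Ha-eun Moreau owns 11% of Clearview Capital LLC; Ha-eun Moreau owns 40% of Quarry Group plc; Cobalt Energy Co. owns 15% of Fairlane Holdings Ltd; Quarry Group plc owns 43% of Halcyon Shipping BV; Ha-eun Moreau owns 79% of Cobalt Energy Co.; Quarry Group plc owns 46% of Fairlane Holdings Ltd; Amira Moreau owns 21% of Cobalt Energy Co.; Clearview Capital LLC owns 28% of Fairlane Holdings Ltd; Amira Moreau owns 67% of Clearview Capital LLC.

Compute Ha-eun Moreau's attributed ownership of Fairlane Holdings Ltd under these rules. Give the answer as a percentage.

By sibling attribution (R3), Ha-eun Moreau is treated as also owning Amira Moreau's interest in Clearview Capital LLC, giving 11% + 67% = 78%.
By sibling attribution (R3), Ha-eun Moreau is treated as also owning Amira Moreau's interest in Cobalt Energy Co, giving 79% + 21% = 100%.
Chain via Clearview Capital LLC (R1): 78% × 28% = 21.84% of Fairlane Holdings Ltd.
Chain via Cobalt Energy Co. (R1): 100% × 15% = 15% of Fairlane Holdings Ltd.
Chain via Quarry Group plc (R1): 40% × 46% = 18.4% of Fairlane Holdings Ltd.
Aggregating (R2): 21.84% + 15% + 18.4% = 55.24%.

55.24%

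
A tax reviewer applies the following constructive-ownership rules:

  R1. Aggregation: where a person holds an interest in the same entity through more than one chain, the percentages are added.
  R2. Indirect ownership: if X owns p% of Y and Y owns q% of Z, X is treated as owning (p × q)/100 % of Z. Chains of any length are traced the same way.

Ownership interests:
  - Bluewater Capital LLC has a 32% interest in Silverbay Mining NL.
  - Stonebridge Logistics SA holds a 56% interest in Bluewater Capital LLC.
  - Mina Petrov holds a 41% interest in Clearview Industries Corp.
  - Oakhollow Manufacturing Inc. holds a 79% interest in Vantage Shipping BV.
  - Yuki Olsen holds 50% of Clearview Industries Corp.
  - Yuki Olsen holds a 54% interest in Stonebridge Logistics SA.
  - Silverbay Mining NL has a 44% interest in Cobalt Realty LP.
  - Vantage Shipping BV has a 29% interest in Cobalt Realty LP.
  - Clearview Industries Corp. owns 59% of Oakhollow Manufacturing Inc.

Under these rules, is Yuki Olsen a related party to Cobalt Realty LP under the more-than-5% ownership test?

Yes

Chain via Stonebridge Logistics SA → Bluewater Capital LLC → Silverbay Mining NL (R2): 54% × 56% × 32% × 44% = 4.257792% of Cobalt Realty LP.
Chain via Clearview Industries Corp. → Oakhollow Manufacturing Inc. → Vantage Shipping BV (R2): 50% × 59% × 79% × 29% = 6.75845% of Cobalt Realty LP.
Aggregating (R1): 4.257792% + 6.75845% = 11.016242%.
11.016242% exceeds the 5% threshold, so Yuki is a related party to Cobalt Realty LP.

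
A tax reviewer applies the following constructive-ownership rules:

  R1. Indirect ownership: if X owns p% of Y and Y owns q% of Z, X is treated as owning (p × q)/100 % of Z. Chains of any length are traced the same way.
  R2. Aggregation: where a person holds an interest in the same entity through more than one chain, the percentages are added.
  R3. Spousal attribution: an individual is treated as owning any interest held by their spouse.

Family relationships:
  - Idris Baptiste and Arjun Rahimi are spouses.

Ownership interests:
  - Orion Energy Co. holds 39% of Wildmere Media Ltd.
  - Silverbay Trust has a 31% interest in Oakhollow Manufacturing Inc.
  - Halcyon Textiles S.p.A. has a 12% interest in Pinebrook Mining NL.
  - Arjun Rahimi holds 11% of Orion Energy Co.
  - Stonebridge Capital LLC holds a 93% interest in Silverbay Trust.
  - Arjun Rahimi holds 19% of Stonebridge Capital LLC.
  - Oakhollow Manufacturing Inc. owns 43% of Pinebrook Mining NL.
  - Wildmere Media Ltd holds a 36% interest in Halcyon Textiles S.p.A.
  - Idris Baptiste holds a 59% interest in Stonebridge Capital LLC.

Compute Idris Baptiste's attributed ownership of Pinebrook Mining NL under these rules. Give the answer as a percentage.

9.85491%

By spousal attribution (R3), Idris Baptiste is treated as also owning Arjun Rahimi's interest in Stonebridge Capital LLC, giving 59% + 19% = 78%.
By spousal attribution (R3), Idris Baptiste is treated as owning Arjun Rahimi's 11% interest in Orion Energy Co.
Chain via Stonebridge Capital LLC → Silverbay Trust → Oakhollow Manufacturing Inc. (R1): 78% × 93% × 31% × 43% = 9.669582% of Pinebrook Mining NL.
Chain via Orion Energy Co. → Wildmere Media Ltd → Halcyon Textiles S.p.A. (R1): 11% × 39% × 36% × 12% = 0.185328% of Pinebrook Mining NL.
Aggregating (R2): 9.669582% + 0.185328% = 9.85491%.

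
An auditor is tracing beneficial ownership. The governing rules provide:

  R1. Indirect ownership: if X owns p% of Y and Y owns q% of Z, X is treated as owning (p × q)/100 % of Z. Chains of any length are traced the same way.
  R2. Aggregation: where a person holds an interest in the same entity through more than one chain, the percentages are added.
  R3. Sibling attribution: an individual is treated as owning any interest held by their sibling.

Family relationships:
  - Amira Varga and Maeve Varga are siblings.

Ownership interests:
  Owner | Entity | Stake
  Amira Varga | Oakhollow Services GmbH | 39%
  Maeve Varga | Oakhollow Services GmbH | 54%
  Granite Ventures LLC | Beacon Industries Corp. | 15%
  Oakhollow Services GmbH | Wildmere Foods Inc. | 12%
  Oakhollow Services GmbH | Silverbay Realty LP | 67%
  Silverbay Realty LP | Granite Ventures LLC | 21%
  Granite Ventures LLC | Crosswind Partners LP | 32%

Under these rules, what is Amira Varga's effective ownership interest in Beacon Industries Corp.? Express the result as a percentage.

By sibling attribution (R3), Amira Varga is treated as also owning Maeve Varga's interest in Oakhollow Services GmbH, giving 39% + 54% = 93%.
Chain via Oakhollow Services GmbH → Silverbay Realty LP → Granite Ventures LLC (R1): 93% × 67% × 21% × 15% = 1.962765% of Beacon Industries Corp.

1.962765%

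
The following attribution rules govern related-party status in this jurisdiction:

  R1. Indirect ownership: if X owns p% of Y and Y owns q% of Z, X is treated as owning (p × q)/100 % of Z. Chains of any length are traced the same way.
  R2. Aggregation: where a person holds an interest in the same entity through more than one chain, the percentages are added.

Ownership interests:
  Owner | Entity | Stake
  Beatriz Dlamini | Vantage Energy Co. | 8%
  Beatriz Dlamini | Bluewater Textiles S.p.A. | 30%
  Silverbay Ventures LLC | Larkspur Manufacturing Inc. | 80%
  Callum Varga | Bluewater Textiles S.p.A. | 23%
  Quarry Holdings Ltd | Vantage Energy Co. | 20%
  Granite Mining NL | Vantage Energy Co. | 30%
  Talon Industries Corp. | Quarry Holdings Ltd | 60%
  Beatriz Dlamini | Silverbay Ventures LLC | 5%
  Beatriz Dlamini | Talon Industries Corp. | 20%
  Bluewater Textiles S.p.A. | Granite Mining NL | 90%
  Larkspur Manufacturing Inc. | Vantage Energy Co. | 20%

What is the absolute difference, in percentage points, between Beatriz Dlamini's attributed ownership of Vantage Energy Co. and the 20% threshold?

Chain via Silverbay Ventures LLC → Larkspur Manufacturing Inc. (R1): 5% × 80% × 20% = 0.8% of Vantage Energy Co.
Chain via Talon Industries Corp. → Quarry Holdings Ltd (R1): 20% × 60% × 20% = 2.4% of Vantage Energy Co.
Chain via Bluewater Textiles S.p.A. → Granite Mining NL (R1): 30% × 90% × 30% = 8.1% of Vantage Energy Co.
Direct interest in Vantage Energy Co: 8%.
Aggregating (R2): 0.8% + 2.4% + 8.1% + 8% = 19.3%.
19.3% falls short of the 20% threshold by 0.7 percentage points.

0.7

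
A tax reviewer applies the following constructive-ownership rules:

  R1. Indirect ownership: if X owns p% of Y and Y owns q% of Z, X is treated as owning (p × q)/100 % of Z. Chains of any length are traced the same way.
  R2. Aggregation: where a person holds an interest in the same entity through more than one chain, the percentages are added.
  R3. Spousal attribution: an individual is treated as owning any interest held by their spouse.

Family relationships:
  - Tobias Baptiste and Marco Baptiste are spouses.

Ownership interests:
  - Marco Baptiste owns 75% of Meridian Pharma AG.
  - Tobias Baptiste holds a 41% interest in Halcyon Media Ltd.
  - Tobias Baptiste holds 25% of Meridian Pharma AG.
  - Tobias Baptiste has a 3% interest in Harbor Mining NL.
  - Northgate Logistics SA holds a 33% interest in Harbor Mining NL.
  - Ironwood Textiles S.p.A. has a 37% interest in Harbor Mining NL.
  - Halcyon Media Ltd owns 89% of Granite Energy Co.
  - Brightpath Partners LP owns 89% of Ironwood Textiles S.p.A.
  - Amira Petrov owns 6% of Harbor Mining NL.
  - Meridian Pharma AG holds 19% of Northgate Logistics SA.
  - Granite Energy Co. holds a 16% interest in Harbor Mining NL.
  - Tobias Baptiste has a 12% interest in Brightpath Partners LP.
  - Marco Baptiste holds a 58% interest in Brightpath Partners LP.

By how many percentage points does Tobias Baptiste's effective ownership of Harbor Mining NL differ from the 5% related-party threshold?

33.1594

By spousal attribution (R3), Tobias Baptiste is treated as also owning Marco Baptiste's interest in Meridian Pharma AG, giving 25% + 75% = 100%.
By spousal attribution (R3), Tobias Baptiste is treated as also owning Marco Baptiste's interest in Brightpath Partners LP, giving 12% + 58% = 70%.
Chain via Meridian Pharma AG → Northgate Logistics SA (R1): 100% × 19% × 33% = 6.27% of Harbor Mining NL.
Chain via Halcyon Media Ltd → Granite Energy Co. (R1): 41% × 89% × 16% = 5.8384% of Harbor Mining NL.
Chain via Brightpath Partners LP → Ironwood Textiles S.p.A. (R1): 70% × 89% × 37% = 23.051% of Harbor Mining NL.
Direct interest in Harbor Mining NL: 3%.
Aggregating (R2): 6.27% + 5.8384% + 23.051% + 3% = 38.1594%.
38.1594% exceeds the 5% threshold by 33.1594 percentage points.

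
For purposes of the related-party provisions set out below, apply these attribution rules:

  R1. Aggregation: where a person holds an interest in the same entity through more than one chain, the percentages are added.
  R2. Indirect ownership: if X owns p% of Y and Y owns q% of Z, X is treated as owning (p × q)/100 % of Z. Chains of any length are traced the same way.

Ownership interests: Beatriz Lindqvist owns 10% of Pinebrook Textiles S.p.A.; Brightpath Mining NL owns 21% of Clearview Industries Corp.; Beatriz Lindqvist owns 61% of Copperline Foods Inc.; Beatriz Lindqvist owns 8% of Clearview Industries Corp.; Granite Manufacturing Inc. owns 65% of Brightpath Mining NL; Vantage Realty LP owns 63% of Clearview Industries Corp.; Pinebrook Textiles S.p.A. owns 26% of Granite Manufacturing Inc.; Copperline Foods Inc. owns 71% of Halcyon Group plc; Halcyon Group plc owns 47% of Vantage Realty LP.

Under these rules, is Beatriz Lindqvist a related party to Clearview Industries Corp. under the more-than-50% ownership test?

No

Chain via Copperline Foods Inc. → Halcyon Group plc → Vantage Realty LP (R2): 61% × 71% × 47% × 63% = 12.824091% of Clearview Industries Corp.
Chain via Pinebrook Textiles S.p.A. → Granite Manufacturing Inc. → Brightpath Mining NL (R2): 10% × 26% × 65% × 21% = 0.3549% of Clearview Industries Corp.
Direct interest in Clearview Industries Corp: 8%.
Aggregating (R1): 12.824091% + 0.3549% + 8% = 21.178991%.
21.178991% does not exceed the 50% threshold, so Beatriz is not a related party to Clearview Industries Corp.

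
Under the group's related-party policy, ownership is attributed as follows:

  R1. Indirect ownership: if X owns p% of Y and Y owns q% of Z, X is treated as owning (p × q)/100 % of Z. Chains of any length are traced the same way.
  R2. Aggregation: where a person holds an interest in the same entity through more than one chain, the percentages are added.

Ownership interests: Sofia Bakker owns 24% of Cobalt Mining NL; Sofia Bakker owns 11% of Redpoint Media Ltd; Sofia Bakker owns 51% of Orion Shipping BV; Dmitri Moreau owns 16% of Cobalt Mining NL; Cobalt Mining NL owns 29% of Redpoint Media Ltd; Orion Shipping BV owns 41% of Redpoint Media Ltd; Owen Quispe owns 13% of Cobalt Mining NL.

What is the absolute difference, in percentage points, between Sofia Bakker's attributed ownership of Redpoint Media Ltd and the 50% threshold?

Chain via Cobalt Mining NL (R1): 24% × 29% = 6.96% of Redpoint Media Ltd.
Chain via Orion Shipping BV (R1): 51% × 41% = 20.91% of Redpoint Media Ltd.
Direct interest in Redpoint Media Ltd: 11%.
Aggregating (R2): 6.96% + 20.91% + 11% = 38.87%.
38.87% falls short of the 50% threshold by 11.13 percentage points.

11.13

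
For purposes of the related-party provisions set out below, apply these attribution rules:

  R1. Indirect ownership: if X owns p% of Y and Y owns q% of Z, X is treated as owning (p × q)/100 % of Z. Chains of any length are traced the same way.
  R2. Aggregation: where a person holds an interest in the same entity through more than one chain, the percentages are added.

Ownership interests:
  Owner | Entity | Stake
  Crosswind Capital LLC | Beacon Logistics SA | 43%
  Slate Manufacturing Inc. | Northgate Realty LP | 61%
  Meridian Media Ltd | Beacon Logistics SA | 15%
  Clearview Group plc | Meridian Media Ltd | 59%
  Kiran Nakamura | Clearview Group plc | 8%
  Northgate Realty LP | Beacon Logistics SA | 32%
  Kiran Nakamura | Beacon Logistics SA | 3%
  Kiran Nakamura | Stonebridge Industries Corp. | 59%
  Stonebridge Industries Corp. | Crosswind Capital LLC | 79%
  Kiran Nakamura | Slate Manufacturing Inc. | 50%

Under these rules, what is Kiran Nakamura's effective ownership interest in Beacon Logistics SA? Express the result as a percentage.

33.5103%

Chain via Stonebridge Industries Corp. → Crosswind Capital LLC (R1): 59% × 79% × 43% = 20.0423% of Beacon Logistics SA.
Chain via Clearview Group plc → Meridian Media Ltd (R1): 8% × 59% × 15% = 0.708% of Beacon Logistics SA.
Chain via Slate Manufacturing Inc. → Northgate Realty LP (R1): 50% × 61% × 32% = 9.76% of Beacon Logistics SA.
Direct interest in Beacon Logistics SA: 3%.
Aggregating (R2): 20.0423% + 0.708% + 9.76% + 3% = 33.5103%.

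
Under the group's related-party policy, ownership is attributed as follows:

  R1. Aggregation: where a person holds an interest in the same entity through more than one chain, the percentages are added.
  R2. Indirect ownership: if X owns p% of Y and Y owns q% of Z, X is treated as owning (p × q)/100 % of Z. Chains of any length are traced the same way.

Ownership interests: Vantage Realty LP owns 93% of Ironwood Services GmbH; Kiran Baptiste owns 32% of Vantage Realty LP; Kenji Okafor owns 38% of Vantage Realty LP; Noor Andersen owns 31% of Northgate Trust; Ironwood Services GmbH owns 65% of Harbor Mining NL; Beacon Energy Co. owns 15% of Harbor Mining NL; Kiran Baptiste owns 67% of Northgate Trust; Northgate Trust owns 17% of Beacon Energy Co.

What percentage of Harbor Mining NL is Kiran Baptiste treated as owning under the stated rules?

21.0525%

Chain via Vantage Realty LP → Ironwood Services GmbH (R2): 32% × 93% × 65% = 19.344% of Harbor Mining NL.
Chain via Northgate Trust → Beacon Energy Co. (R2): 67% × 17% × 15% = 1.7085% of Harbor Mining NL.
Aggregating (R1): 19.344% + 1.7085% = 21.0525%.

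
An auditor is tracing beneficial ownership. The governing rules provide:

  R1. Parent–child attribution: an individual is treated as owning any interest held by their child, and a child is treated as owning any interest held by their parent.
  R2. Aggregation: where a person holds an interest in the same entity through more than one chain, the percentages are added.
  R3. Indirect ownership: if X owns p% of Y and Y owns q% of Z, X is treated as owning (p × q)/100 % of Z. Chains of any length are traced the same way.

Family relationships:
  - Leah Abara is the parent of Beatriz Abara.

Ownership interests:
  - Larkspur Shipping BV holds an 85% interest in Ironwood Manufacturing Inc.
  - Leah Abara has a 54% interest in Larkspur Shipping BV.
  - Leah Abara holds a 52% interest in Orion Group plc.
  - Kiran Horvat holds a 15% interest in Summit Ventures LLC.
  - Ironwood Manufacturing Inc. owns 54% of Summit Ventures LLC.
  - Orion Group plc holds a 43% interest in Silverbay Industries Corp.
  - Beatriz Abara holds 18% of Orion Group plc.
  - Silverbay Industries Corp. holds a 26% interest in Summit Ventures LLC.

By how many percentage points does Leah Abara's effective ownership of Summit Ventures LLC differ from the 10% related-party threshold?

By parent–child attribution (R1), Leah Abara is treated as also owning Beatriz Abara's interest in Orion Group plc, giving 52% + 18% = 70%.
Chain via Orion Group plc → Silverbay Industries Corp. (R3): 70% × 43% × 26% = 7.826% of Summit Ventures LLC.
Chain via Larkspur Shipping BV → Ironwood Manufacturing Inc. (R3): 54% × 85% × 54% = 24.786% of Summit Ventures LLC.
Aggregating (R2): 7.826% + 24.786% = 32.612%.
32.612% exceeds the 10% threshold by 22.612 percentage points.

22.612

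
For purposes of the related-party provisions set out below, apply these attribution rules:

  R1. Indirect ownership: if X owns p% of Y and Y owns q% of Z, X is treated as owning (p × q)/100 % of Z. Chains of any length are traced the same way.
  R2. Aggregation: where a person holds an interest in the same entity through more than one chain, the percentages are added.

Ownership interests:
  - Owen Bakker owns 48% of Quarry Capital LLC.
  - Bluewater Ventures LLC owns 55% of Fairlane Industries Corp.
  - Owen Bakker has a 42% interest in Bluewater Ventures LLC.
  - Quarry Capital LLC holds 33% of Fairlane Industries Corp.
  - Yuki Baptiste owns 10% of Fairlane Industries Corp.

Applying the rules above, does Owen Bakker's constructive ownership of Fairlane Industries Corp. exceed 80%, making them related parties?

Chain via Quarry Capital LLC (R1): 48% × 33% = 15.84% of Fairlane Industries Corp.
Chain via Bluewater Ventures LLC (R1): 42% × 55% = 23.1% of Fairlane Industries Corp.
Aggregating (R2): 15.84% + 23.1% = 38.94%.
38.94% does not exceed the 80% threshold, so Owen is not a related party to Fairlane Industries Corp.

No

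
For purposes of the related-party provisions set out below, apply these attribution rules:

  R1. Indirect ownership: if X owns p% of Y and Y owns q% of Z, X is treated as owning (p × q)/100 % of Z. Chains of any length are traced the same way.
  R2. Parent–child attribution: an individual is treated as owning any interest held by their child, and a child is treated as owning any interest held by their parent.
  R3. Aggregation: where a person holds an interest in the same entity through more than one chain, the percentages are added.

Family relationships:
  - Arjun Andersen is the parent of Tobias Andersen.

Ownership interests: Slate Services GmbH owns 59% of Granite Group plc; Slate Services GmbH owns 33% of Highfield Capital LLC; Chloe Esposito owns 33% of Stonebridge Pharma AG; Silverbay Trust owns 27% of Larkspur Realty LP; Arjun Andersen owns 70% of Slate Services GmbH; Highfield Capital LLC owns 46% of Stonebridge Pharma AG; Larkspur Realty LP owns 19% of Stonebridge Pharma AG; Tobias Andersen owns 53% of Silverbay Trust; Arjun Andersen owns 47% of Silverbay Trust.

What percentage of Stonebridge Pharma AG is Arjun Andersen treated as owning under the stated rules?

By parent–child attribution (R2), Arjun Andersen is treated as also owning Tobias Andersen's interest in Silverbay Trust, giving 47% + 53% = 100%.
Chain via Silverbay Trust → Larkspur Realty LP (R1): 100% × 27% × 19% = 5.13% of Stonebridge Pharma AG.
Chain via Slate Services GmbH → Highfield Capital LLC (R1): 70% × 33% × 46% = 10.626% of Stonebridge Pharma AG.
Aggregating (R3): 5.13% + 10.626% = 15.756%.

15.756%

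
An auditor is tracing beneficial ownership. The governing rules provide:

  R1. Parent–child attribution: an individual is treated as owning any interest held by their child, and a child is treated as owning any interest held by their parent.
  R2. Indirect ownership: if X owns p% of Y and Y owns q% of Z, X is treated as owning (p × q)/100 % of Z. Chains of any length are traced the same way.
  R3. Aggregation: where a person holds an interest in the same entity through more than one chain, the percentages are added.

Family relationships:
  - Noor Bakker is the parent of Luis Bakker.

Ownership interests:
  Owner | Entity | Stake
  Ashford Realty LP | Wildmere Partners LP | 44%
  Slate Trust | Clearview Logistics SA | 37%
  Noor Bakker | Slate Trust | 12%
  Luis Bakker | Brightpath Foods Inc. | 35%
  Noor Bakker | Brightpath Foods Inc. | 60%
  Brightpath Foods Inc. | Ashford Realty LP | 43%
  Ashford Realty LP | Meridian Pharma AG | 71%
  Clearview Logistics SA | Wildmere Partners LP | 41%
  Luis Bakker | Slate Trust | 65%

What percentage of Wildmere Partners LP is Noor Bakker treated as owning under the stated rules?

29.6549%

By parent–child attribution (R1), Noor Bakker is treated as also owning Luis Bakker's interest in Brightpath Foods Inc, giving 60% + 35% = 95%.
By parent–child attribution (R1), Noor Bakker is treated as also owning Luis Bakker's interest in Slate Trust, giving 12% + 65% = 77%.
Chain via Brightpath Foods Inc. → Ashford Realty LP (R2): 95% × 43% × 44% = 17.974% of Wildmere Partners LP.
Chain via Slate Trust → Clearview Logistics SA (R2): 77% × 37% × 41% = 11.6809% of Wildmere Partners LP.
Aggregating (R3): 17.974% + 11.6809% = 29.6549%.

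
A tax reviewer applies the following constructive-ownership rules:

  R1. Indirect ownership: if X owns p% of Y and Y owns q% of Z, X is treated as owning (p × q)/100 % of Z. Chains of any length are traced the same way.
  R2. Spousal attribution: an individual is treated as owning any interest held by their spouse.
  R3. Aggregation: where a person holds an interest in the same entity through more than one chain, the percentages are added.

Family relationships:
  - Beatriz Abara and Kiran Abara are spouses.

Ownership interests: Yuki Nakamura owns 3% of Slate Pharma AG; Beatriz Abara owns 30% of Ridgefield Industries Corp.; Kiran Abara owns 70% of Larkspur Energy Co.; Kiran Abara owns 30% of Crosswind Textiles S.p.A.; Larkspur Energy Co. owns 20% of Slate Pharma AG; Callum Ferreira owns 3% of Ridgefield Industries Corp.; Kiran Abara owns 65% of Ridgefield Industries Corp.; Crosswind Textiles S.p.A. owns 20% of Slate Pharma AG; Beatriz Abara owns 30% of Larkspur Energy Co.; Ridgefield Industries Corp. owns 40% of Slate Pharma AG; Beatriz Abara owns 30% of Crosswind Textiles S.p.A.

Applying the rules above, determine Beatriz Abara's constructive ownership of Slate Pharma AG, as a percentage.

By spousal attribution (R2), Beatriz Abara is treated as also owning Kiran Abara's interest in Crosswind Textiles S.p.A, giving 30% + 30% = 60%.
By spousal attribution (R2), Beatriz Abara is treated as also owning Kiran Abara's interest in Ridgefield Industries Corp, giving 30% + 65% = 95%.
By spousal attribution (R2), Beatriz Abara is treated as also owning Kiran Abara's interest in Larkspur Energy Co, giving 30% + 70% = 100%.
Chain via Crosswind Textiles S.p.A. (R1): 60% × 20% = 12% of Slate Pharma AG.
Chain via Ridgefield Industries Corp. (R1): 95% × 40% = 38% of Slate Pharma AG.
Chain via Larkspur Energy Co. (R1): 100% × 20% = 20% of Slate Pharma AG.
Aggregating (R3): 12% + 38% + 20% = 70%.

70%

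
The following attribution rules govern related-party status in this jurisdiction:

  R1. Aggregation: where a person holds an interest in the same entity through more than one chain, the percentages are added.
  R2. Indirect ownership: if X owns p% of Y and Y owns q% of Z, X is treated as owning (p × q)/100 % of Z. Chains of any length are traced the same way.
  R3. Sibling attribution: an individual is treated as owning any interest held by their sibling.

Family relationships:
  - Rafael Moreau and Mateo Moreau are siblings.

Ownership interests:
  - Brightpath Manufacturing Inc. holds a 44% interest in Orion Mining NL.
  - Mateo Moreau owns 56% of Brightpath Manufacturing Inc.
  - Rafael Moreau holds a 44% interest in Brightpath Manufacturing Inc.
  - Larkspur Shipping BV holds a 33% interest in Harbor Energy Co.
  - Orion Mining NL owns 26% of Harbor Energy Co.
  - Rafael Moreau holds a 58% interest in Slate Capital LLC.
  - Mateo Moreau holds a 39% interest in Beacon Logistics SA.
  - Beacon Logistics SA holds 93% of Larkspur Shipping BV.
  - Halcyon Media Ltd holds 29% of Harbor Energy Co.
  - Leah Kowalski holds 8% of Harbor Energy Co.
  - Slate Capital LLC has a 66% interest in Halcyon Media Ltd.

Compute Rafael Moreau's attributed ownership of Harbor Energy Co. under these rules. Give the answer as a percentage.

By sibling attribution (R3), Rafael Moreau is treated as also owning Mateo Moreau's interest in Brightpath Manufacturing Inc, giving 44% + 56% = 100%.
By sibling attribution (R3), Rafael Moreau is treated as owning Mateo Moreau's 39% interest in Beacon Logistics SA.
Chain via Slate Capital LLC → Halcyon Media Ltd (R2): 58% × 66% × 29% = 11.1012% of Harbor Energy Co.
Chain via Brightpath Manufacturing Inc. → Orion Mining NL (R2): 100% × 44% × 26% = 11.44% of Harbor Energy Co.
Chain via Beacon Logistics SA → Larkspur Shipping BV (R2): 39% × 93% × 33% = 11.9691% of Harbor Energy Co.
Aggregating (R1): 11.1012% + 11.44% + 11.9691% = 34.5103%.

34.5103%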